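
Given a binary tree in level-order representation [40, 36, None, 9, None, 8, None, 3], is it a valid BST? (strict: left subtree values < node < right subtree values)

Level-order array: [40, 36, None, 9, None, 8, None, 3]
Validate using subtree bounds (lo, hi): at each node, require lo < value < hi,
then recurse left with hi=value and right with lo=value.
Preorder trace (stopping at first violation):
  at node 40 with bounds (-inf, +inf): OK
  at node 36 with bounds (-inf, 40): OK
  at node 9 with bounds (-inf, 36): OK
  at node 8 with bounds (-inf, 9): OK
  at node 3 with bounds (-inf, 8): OK
No violation found at any node.
Result: Valid BST


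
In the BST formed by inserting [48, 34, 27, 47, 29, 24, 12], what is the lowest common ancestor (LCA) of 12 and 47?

Tree insertion order: [48, 34, 27, 47, 29, 24, 12]
Tree (level-order array): [48, 34, None, 27, 47, 24, 29, None, None, 12]
In a BST, the LCA of p=12, q=47 is the first node v on the
root-to-leaf path with p <= v <= q (go left if both < v, right if both > v).
Walk from root:
  at 48: both 12 and 47 < 48, go left
  at 34: 12 <= 34 <= 47, this is the LCA
LCA = 34


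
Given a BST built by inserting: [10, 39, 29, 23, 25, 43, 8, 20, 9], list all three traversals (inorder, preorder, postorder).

Tree insertion order: [10, 39, 29, 23, 25, 43, 8, 20, 9]
Tree (level-order array): [10, 8, 39, None, 9, 29, 43, None, None, 23, None, None, None, 20, 25]
Inorder (L, root, R): [8, 9, 10, 20, 23, 25, 29, 39, 43]
Preorder (root, L, R): [10, 8, 9, 39, 29, 23, 20, 25, 43]
Postorder (L, R, root): [9, 8, 20, 25, 23, 29, 43, 39, 10]


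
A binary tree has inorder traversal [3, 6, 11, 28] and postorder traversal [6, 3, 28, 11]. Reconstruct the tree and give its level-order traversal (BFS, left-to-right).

Inorder:   [3, 6, 11, 28]
Postorder: [6, 3, 28, 11]
Algorithm: postorder visits root last, so walk postorder right-to-left;
each value is the root of the current inorder slice — split it at that
value, recurse on the right subtree first, then the left.
Recursive splits:
  root=11; inorder splits into left=[3, 6], right=[28]
  root=28; inorder splits into left=[], right=[]
  root=3; inorder splits into left=[], right=[6]
  root=6; inorder splits into left=[], right=[]
Reconstructed level-order: [11, 3, 28, 6]


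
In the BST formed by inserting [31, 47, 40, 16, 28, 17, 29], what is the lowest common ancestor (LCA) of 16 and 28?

Tree insertion order: [31, 47, 40, 16, 28, 17, 29]
Tree (level-order array): [31, 16, 47, None, 28, 40, None, 17, 29]
In a BST, the LCA of p=16, q=28 is the first node v on the
root-to-leaf path with p <= v <= q (go left if both < v, right if both > v).
Walk from root:
  at 31: both 16 and 28 < 31, go left
  at 16: 16 <= 16 <= 28, this is the LCA
LCA = 16


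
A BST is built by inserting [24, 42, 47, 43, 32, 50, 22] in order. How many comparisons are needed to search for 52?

Search path for 52: 24 -> 42 -> 47 -> 50
Found: False
Comparisons: 4


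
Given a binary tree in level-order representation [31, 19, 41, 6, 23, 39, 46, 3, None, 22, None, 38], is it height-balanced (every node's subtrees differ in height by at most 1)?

Tree (level-order array): [31, 19, 41, 6, 23, 39, 46, 3, None, 22, None, 38]
Definition: a tree is height-balanced if, at every node, |h(left) - h(right)| <= 1 (empty subtree has height -1).
Bottom-up per-node check:
  node 3: h_left=-1, h_right=-1, diff=0 [OK], height=0
  node 6: h_left=0, h_right=-1, diff=1 [OK], height=1
  node 22: h_left=-1, h_right=-1, diff=0 [OK], height=0
  node 23: h_left=0, h_right=-1, diff=1 [OK], height=1
  node 19: h_left=1, h_right=1, diff=0 [OK], height=2
  node 38: h_left=-1, h_right=-1, diff=0 [OK], height=0
  node 39: h_left=0, h_right=-1, diff=1 [OK], height=1
  node 46: h_left=-1, h_right=-1, diff=0 [OK], height=0
  node 41: h_left=1, h_right=0, diff=1 [OK], height=2
  node 31: h_left=2, h_right=2, diff=0 [OK], height=3
All nodes satisfy the balance condition.
Result: Balanced


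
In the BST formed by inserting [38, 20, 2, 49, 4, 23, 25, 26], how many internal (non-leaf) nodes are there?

Tree built from: [38, 20, 2, 49, 4, 23, 25, 26]
Tree (level-order array): [38, 20, 49, 2, 23, None, None, None, 4, None, 25, None, None, None, 26]
Rule: An internal node has at least one child.
Per-node child counts:
  node 38: 2 child(ren)
  node 20: 2 child(ren)
  node 2: 1 child(ren)
  node 4: 0 child(ren)
  node 23: 1 child(ren)
  node 25: 1 child(ren)
  node 26: 0 child(ren)
  node 49: 0 child(ren)
Matching nodes: [38, 20, 2, 23, 25]
Count of internal (non-leaf) nodes: 5


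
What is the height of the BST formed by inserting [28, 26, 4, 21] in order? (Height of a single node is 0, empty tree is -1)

Insertion order: [28, 26, 4, 21]
Tree (level-order array): [28, 26, None, 4, None, None, 21]
Compute height bottom-up (empty subtree = -1):
  height(21) = 1 + max(-1, -1) = 0
  height(4) = 1 + max(-1, 0) = 1
  height(26) = 1 + max(1, -1) = 2
  height(28) = 1 + max(2, -1) = 3
Height = 3


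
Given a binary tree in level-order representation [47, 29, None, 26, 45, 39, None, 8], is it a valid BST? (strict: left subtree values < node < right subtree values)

Level-order array: [47, 29, None, 26, 45, 39, None, 8]
Validate using subtree bounds (lo, hi): at each node, require lo < value < hi,
then recurse left with hi=value and right with lo=value.
Preorder trace (stopping at first violation):
  at node 47 with bounds (-inf, +inf): OK
  at node 29 with bounds (-inf, 47): OK
  at node 26 with bounds (-inf, 29): OK
  at node 39 with bounds (-inf, 26): VIOLATION
Node 39 violates its bound: not (-inf < 39 < 26).
Result: Not a valid BST


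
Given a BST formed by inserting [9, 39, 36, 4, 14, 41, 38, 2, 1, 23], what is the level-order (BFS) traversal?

Tree insertion order: [9, 39, 36, 4, 14, 41, 38, 2, 1, 23]
Tree (level-order array): [9, 4, 39, 2, None, 36, 41, 1, None, 14, 38, None, None, None, None, None, 23]
BFS from the root, enqueuing left then right child of each popped node:
  queue [9] -> pop 9, enqueue [4, 39], visited so far: [9]
  queue [4, 39] -> pop 4, enqueue [2], visited so far: [9, 4]
  queue [39, 2] -> pop 39, enqueue [36, 41], visited so far: [9, 4, 39]
  queue [2, 36, 41] -> pop 2, enqueue [1], visited so far: [9, 4, 39, 2]
  queue [36, 41, 1] -> pop 36, enqueue [14, 38], visited so far: [9, 4, 39, 2, 36]
  queue [41, 1, 14, 38] -> pop 41, enqueue [none], visited so far: [9, 4, 39, 2, 36, 41]
  queue [1, 14, 38] -> pop 1, enqueue [none], visited so far: [9, 4, 39, 2, 36, 41, 1]
  queue [14, 38] -> pop 14, enqueue [23], visited so far: [9, 4, 39, 2, 36, 41, 1, 14]
  queue [38, 23] -> pop 38, enqueue [none], visited so far: [9, 4, 39, 2, 36, 41, 1, 14, 38]
  queue [23] -> pop 23, enqueue [none], visited so far: [9, 4, 39, 2, 36, 41, 1, 14, 38, 23]
Result: [9, 4, 39, 2, 36, 41, 1, 14, 38, 23]


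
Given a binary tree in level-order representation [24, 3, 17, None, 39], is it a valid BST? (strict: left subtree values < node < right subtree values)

Level-order array: [24, 3, 17, None, 39]
Validate using subtree bounds (lo, hi): at each node, require lo < value < hi,
then recurse left with hi=value and right with lo=value.
Preorder trace (stopping at first violation):
  at node 24 with bounds (-inf, +inf): OK
  at node 3 with bounds (-inf, 24): OK
  at node 39 with bounds (3, 24): VIOLATION
Node 39 violates its bound: not (3 < 39 < 24).
Result: Not a valid BST


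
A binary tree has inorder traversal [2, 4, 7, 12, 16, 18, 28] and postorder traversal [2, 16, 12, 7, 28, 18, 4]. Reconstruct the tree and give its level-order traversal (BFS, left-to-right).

Inorder:   [2, 4, 7, 12, 16, 18, 28]
Postorder: [2, 16, 12, 7, 28, 18, 4]
Algorithm: postorder visits root last, so walk postorder right-to-left;
each value is the root of the current inorder slice — split it at that
value, recurse on the right subtree first, then the left.
Recursive splits:
  root=4; inorder splits into left=[2], right=[7, 12, 16, 18, 28]
  root=18; inorder splits into left=[7, 12, 16], right=[28]
  root=28; inorder splits into left=[], right=[]
  root=7; inorder splits into left=[], right=[12, 16]
  root=12; inorder splits into left=[], right=[16]
  root=16; inorder splits into left=[], right=[]
  root=2; inorder splits into left=[], right=[]
Reconstructed level-order: [4, 2, 18, 7, 28, 12, 16]


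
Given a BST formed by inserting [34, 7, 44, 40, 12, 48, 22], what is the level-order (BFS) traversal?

Tree insertion order: [34, 7, 44, 40, 12, 48, 22]
Tree (level-order array): [34, 7, 44, None, 12, 40, 48, None, 22]
BFS from the root, enqueuing left then right child of each popped node:
  queue [34] -> pop 34, enqueue [7, 44], visited so far: [34]
  queue [7, 44] -> pop 7, enqueue [12], visited so far: [34, 7]
  queue [44, 12] -> pop 44, enqueue [40, 48], visited so far: [34, 7, 44]
  queue [12, 40, 48] -> pop 12, enqueue [22], visited so far: [34, 7, 44, 12]
  queue [40, 48, 22] -> pop 40, enqueue [none], visited so far: [34, 7, 44, 12, 40]
  queue [48, 22] -> pop 48, enqueue [none], visited so far: [34, 7, 44, 12, 40, 48]
  queue [22] -> pop 22, enqueue [none], visited so far: [34, 7, 44, 12, 40, 48, 22]
Result: [34, 7, 44, 12, 40, 48, 22]


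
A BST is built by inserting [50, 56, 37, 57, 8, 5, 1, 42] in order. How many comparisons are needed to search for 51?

Search path for 51: 50 -> 56
Found: False
Comparisons: 2


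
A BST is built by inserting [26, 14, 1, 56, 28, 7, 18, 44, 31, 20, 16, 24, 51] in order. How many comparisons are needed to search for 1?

Search path for 1: 26 -> 14 -> 1
Found: True
Comparisons: 3


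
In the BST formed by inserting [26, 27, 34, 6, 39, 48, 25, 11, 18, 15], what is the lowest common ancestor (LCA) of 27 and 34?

Tree insertion order: [26, 27, 34, 6, 39, 48, 25, 11, 18, 15]
Tree (level-order array): [26, 6, 27, None, 25, None, 34, 11, None, None, 39, None, 18, None, 48, 15]
In a BST, the LCA of p=27, q=34 is the first node v on the
root-to-leaf path with p <= v <= q (go left if both < v, right if both > v).
Walk from root:
  at 26: both 27 and 34 > 26, go right
  at 27: 27 <= 27 <= 34, this is the LCA
LCA = 27


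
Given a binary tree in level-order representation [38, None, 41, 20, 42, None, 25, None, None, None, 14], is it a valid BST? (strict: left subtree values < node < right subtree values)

Level-order array: [38, None, 41, 20, 42, None, 25, None, None, None, 14]
Validate using subtree bounds (lo, hi): at each node, require lo < value < hi,
then recurse left with hi=value and right with lo=value.
Preorder trace (stopping at first violation):
  at node 38 with bounds (-inf, +inf): OK
  at node 41 with bounds (38, +inf): OK
  at node 20 with bounds (38, 41): VIOLATION
Node 20 violates its bound: not (38 < 20 < 41).
Result: Not a valid BST


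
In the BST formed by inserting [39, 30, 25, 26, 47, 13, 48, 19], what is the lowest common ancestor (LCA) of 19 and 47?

Tree insertion order: [39, 30, 25, 26, 47, 13, 48, 19]
Tree (level-order array): [39, 30, 47, 25, None, None, 48, 13, 26, None, None, None, 19]
In a BST, the LCA of p=19, q=47 is the first node v on the
root-to-leaf path with p <= v <= q (go left if both < v, right if both > v).
Walk from root:
  at 39: 19 <= 39 <= 47, this is the LCA
LCA = 39


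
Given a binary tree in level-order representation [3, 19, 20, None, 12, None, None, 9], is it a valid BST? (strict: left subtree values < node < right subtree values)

Level-order array: [3, 19, 20, None, 12, None, None, 9]
Validate using subtree bounds (lo, hi): at each node, require lo < value < hi,
then recurse left with hi=value and right with lo=value.
Preorder trace (stopping at first violation):
  at node 3 with bounds (-inf, +inf): OK
  at node 19 with bounds (-inf, 3): VIOLATION
Node 19 violates its bound: not (-inf < 19 < 3).
Result: Not a valid BST


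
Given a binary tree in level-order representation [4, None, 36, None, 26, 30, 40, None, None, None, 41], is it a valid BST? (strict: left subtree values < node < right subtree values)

Level-order array: [4, None, 36, None, 26, 30, 40, None, None, None, 41]
Validate using subtree bounds (lo, hi): at each node, require lo < value < hi,
then recurse left with hi=value and right with lo=value.
Preorder trace (stopping at first violation):
  at node 4 with bounds (-inf, +inf): OK
  at node 36 with bounds (4, +inf): OK
  at node 26 with bounds (36, +inf): VIOLATION
Node 26 violates its bound: not (36 < 26 < +inf).
Result: Not a valid BST


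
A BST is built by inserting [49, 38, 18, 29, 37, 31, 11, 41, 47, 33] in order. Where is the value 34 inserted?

Starting tree (level order): [49, 38, None, 18, 41, 11, 29, None, 47, None, None, None, 37, None, None, 31, None, None, 33]
Insertion path: 49 -> 38 -> 18 -> 29 -> 37 -> 31 -> 33
Result: insert 34 as right child of 33
Final tree (level order): [49, 38, None, 18, 41, 11, 29, None, 47, None, None, None, 37, None, None, 31, None, None, 33, None, 34]


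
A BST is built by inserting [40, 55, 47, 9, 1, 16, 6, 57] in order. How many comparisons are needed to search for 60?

Search path for 60: 40 -> 55 -> 57
Found: False
Comparisons: 3


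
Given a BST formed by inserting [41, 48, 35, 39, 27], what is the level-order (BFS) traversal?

Tree insertion order: [41, 48, 35, 39, 27]
Tree (level-order array): [41, 35, 48, 27, 39]
BFS from the root, enqueuing left then right child of each popped node:
  queue [41] -> pop 41, enqueue [35, 48], visited so far: [41]
  queue [35, 48] -> pop 35, enqueue [27, 39], visited so far: [41, 35]
  queue [48, 27, 39] -> pop 48, enqueue [none], visited so far: [41, 35, 48]
  queue [27, 39] -> pop 27, enqueue [none], visited so far: [41, 35, 48, 27]
  queue [39] -> pop 39, enqueue [none], visited so far: [41, 35, 48, 27, 39]
Result: [41, 35, 48, 27, 39]


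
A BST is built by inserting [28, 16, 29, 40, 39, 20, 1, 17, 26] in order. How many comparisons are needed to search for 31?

Search path for 31: 28 -> 29 -> 40 -> 39
Found: False
Comparisons: 4


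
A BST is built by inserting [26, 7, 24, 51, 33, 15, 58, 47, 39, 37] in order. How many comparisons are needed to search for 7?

Search path for 7: 26 -> 7
Found: True
Comparisons: 2


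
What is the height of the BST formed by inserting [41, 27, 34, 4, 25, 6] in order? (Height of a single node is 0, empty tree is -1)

Insertion order: [41, 27, 34, 4, 25, 6]
Tree (level-order array): [41, 27, None, 4, 34, None, 25, None, None, 6]
Compute height bottom-up (empty subtree = -1):
  height(6) = 1 + max(-1, -1) = 0
  height(25) = 1 + max(0, -1) = 1
  height(4) = 1 + max(-1, 1) = 2
  height(34) = 1 + max(-1, -1) = 0
  height(27) = 1 + max(2, 0) = 3
  height(41) = 1 + max(3, -1) = 4
Height = 4


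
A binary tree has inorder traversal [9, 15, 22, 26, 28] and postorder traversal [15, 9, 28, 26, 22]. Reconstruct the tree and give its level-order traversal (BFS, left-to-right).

Inorder:   [9, 15, 22, 26, 28]
Postorder: [15, 9, 28, 26, 22]
Algorithm: postorder visits root last, so walk postorder right-to-left;
each value is the root of the current inorder slice — split it at that
value, recurse on the right subtree first, then the left.
Recursive splits:
  root=22; inorder splits into left=[9, 15], right=[26, 28]
  root=26; inorder splits into left=[], right=[28]
  root=28; inorder splits into left=[], right=[]
  root=9; inorder splits into left=[], right=[15]
  root=15; inorder splits into left=[], right=[]
Reconstructed level-order: [22, 9, 26, 15, 28]


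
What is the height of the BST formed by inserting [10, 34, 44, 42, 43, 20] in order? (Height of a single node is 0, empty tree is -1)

Insertion order: [10, 34, 44, 42, 43, 20]
Tree (level-order array): [10, None, 34, 20, 44, None, None, 42, None, None, 43]
Compute height bottom-up (empty subtree = -1):
  height(20) = 1 + max(-1, -1) = 0
  height(43) = 1 + max(-1, -1) = 0
  height(42) = 1 + max(-1, 0) = 1
  height(44) = 1 + max(1, -1) = 2
  height(34) = 1 + max(0, 2) = 3
  height(10) = 1 + max(-1, 3) = 4
Height = 4


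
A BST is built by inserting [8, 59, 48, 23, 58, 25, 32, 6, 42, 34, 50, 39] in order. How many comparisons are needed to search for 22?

Search path for 22: 8 -> 59 -> 48 -> 23
Found: False
Comparisons: 4


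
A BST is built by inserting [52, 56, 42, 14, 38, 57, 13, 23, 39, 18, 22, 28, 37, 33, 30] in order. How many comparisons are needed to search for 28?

Search path for 28: 52 -> 42 -> 14 -> 38 -> 23 -> 28
Found: True
Comparisons: 6


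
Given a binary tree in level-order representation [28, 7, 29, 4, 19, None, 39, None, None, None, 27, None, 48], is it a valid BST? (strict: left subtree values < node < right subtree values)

Level-order array: [28, 7, 29, 4, 19, None, 39, None, None, None, 27, None, 48]
Validate using subtree bounds (lo, hi): at each node, require lo < value < hi,
then recurse left with hi=value and right with lo=value.
Preorder trace (stopping at first violation):
  at node 28 with bounds (-inf, +inf): OK
  at node 7 with bounds (-inf, 28): OK
  at node 4 with bounds (-inf, 7): OK
  at node 19 with bounds (7, 28): OK
  at node 27 with bounds (19, 28): OK
  at node 29 with bounds (28, +inf): OK
  at node 39 with bounds (29, +inf): OK
  at node 48 with bounds (39, +inf): OK
No violation found at any node.
Result: Valid BST


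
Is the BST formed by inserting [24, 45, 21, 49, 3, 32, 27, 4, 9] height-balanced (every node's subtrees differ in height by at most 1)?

Tree (level-order array): [24, 21, 45, 3, None, 32, 49, None, 4, 27, None, None, None, None, 9]
Definition: a tree is height-balanced if, at every node, |h(left) - h(right)| <= 1 (empty subtree has height -1).
Bottom-up per-node check:
  node 9: h_left=-1, h_right=-1, diff=0 [OK], height=0
  node 4: h_left=-1, h_right=0, diff=1 [OK], height=1
  node 3: h_left=-1, h_right=1, diff=2 [FAIL (|-1-1|=2 > 1)], height=2
  node 21: h_left=2, h_right=-1, diff=3 [FAIL (|2--1|=3 > 1)], height=3
  node 27: h_left=-1, h_right=-1, diff=0 [OK], height=0
  node 32: h_left=0, h_right=-1, diff=1 [OK], height=1
  node 49: h_left=-1, h_right=-1, diff=0 [OK], height=0
  node 45: h_left=1, h_right=0, diff=1 [OK], height=2
  node 24: h_left=3, h_right=2, diff=1 [OK], height=4
Node 3 violates the condition: |-1 - 1| = 2 > 1.
Result: Not balanced


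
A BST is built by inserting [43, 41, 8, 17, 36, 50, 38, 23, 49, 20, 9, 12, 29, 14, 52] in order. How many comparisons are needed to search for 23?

Search path for 23: 43 -> 41 -> 8 -> 17 -> 36 -> 23
Found: True
Comparisons: 6


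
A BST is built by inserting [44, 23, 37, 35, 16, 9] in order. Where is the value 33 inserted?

Starting tree (level order): [44, 23, None, 16, 37, 9, None, 35]
Insertion path: 44 -> 23 -> 37 -> 35
Result: insert 33 as left child of 35
Final tree (level order): [44, 23, None, 16, 37, 9, None, 35, None, None, None, 33]


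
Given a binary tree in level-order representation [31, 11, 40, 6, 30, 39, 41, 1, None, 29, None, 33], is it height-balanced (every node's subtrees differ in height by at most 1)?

Tree (level-order array): [31, 11, 40, 6, 30, 39, 41, 1, None, 29, None, 33]
Definition: a tree is height-balanced if, at every node, |h(left) - h(right)| <= 1 (empty subtree has height -1).
Bottom-up per-node check:
  node 1: h_left=-1, h_right=-1, diff=0 [OK], height=0
  node 6: h_left=0, h_right=-1, diff=1 [OK], height=1
  node 29: h_left=-1, h_right=-1, diff=0 [OK], height=0
  node 30: h_left=0, h_right=-1, diff=1 [OK], height=1
  node 11: h_left=1, h_right=1, diff=0 [OK], height=2
  node 33: h_left=-1, h_right=-1, diff=0 [OK], height=0
  node 39: h_left=0, h_right=-1, diff=1 [OK], height=1
  node 41: h_left=-1, h_right=-1, diff=0 [OK], height=0
  node 40: h_left=1, h_right=0, diff=1 [OK], height=2
  node 31: h_left=2, h_right=2, diff=0 [OK], height=3
All nodes satisfy the balance condition.
Result: Balanced


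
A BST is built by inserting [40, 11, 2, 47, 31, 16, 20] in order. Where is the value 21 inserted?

Starting tree (level order): [40, 11, 47, 2, 31, None, None, None, None, 16, None, None, 20]
Insertion path: 40 -> 11 -> 31 -> 16 -> 20
Result: insert 21 as right child of 20
Final tree (level order): [40, 11, 47, 2, 31, None, None, None, None, 16, None, None, 20, None, 21]


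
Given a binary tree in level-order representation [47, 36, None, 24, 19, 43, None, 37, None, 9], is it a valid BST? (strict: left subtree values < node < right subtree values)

Level-order array: [47, 36, None, 24, 19, 43, None, 37, None, 9]
Validate using subtree bounds (lo, hi): at each node, require lo < value < hi,
then recurse left with hi=value and right with lo=value.
Preorder trace (stopping at first violation):
  at node 47 with bounds (-inf, +inf): OK
  at node 36 with bounds (-inf, 47): OK
  at node 24 with bounds (-inf, 36): OK
  at node 43 with bounds (-inf, 24): VIOLATION
Node 43 violates its bound: not (-inf < 43 < 24).
Result: Not a valid BST


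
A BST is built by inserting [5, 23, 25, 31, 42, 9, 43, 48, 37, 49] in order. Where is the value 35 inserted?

Starting tree (level order): [5, None, 23, 9, 25, None, None, None, 31, None, 42, 37, 43, None, None, None, 48, None, 49]
Insertion path: 5 -> 23 -> 25 -> 31 -> 42 -> 37
Result: insert 35 as left child of 37
Final tree (level order): [5, None, 23, 9, 25, None, None, None, 31, None, 42, 37, 43, 35, None, None, 48, None, None, None, 49]


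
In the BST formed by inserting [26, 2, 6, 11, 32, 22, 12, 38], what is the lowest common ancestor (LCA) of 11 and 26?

Tree insertion order: [26, 2, 6, 11, 32, 22, 12, 38]
Tree (level-order array): [26, 2, 32, None, 6, None, 38, None, 11, None, None, None, 22, 12]
In a BST, the LCA of p=11, q=26 is the first node v on the
root-to-leaf path with p <= v <= q (go left if both < v, right if both > v).
Walk from root:
  at 26: 11 <= 26 <= 26, this is the LCA
LCA = 26


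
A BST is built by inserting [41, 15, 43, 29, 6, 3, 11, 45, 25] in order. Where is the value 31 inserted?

Starting tree (level order): [41, 15, 43, 6, 29, None, 45, 3, 11, 25]
Insertion path: 41 -> 15 -> 29
Result: insert 31 as right child of 29
Final tree (level order): [41, 15, 43, 6, 29, None, 45, 3, 11, 25, 31]


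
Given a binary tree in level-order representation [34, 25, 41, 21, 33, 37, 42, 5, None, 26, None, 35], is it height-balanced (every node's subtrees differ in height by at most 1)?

Tree (level-order array): [34, 25, 41, 21, 33, 37, 42, 5, None, 26, None, 35]
Definition: a tree is height-balanced if, at every node, |h(left) - h(right)| <= 1 (empty subtree has height -1).
Bottom-up per-node check:
  node 5: h_left=-1, h_right=-1, diff=0 [OK], height=0
  node 21: h_left=0, h_right=-1, diff=1 [OK], height=1
  node 26: h_left=-1, h_right=-1, diff=0 [OK], height=0
  node 33: h_left=0, h_right=-1, diff=1 [OK], height=1
  node 25: h_left=1, h_right=1, diff=0 [OK], height=2
  node 35: h_left=-1, h_right=-1, diff=0 [OK], height=0
  node 37: h_left=0, h_right=-1, diff=1 [OK], height=1
  node 42: h_left=-1, h_right=-1, diff=0 [OK], height=0
  node 41: h_left=1, h_right=0, diff=1 [OK], height=2
  node 34: h_left=2, h_right=2, diff=0 [OK], height=3
All nodes satisfy the balance condition.
Result: Balanced


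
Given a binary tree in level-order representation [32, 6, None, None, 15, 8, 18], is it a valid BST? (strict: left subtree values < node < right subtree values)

Level-order array: [32, 6, None, None, 15, 8, 18]
Validate using subtree bounds (lo, hi): at each node, require lo < value < hi,
then recurse left with hi=value and right with lo=value.
Preorder trace (stopping at first violation):
  at node 32 with bounds (-inf, +inf): OK
  at node 6 with bounds (-inf, 32): OK
  at node 15 with bounds (6, 32): OK
  at node 8 with bounds (6, 15): OK
  at node 18 with bounds (15, 32): OK
No violation found at any node.
Result: Valid BST


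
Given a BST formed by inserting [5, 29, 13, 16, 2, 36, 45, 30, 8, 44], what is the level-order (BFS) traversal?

Tree insertion order: [5, 29, 13, 16, 2, 36, 45, 30, 8, 44]
Tree (level-order array): [5, 2, 29, None, None, 13, 36, 8, 16, 30, 45, None, None, None, None, None, None, 44]
BFS from the root, enqueuing left then right child of each popped node:
  queue [5] -> pop 5, enqueue [2, 29], visited so far: [5]
  queue [2, 29] -> pop 2, enqueue [none], visited so far: [5, 2]
  queue [29] -> pop 29, enqueue [13, 36], visited so far: [5, 2, 29]
  queue [13, 36] -> pop 13, enqueue [8, 16], visited so far: [5, 2, 29, 13]
  queue [36, 8, 16] -> pop 36, enqueue [30, 45], visited so far: [5, 2, 29, 13, 36]
  queue [8, 16, 30, 45] -> pop 8, enqueue [none], visited so far: [5, 2, 29, 13, 36, 8]
  queue [16, 30, 45] -> pop 16, enqueue [none], visited so far: [5, 2, 29, 13, 36, 8, 16]
  queue [30, 45] -> pop 30, enqueue [none], visited so far: [5, 2, 29, 13, 36, 8, 16, 30]
  queue [45] -> pop 45, enqueue [44], visited so far: [5, 2, 29, 13, 36, 8, 16, 30, 45]
  queue [44] -> pop 44, enqueue [none], visited so far: [5, 2, 29, 13, 36, 8, 16, 30, 45, 44]
Result: [5, 2, 29, 13, 36, 8, 16, 30, 45, 44]


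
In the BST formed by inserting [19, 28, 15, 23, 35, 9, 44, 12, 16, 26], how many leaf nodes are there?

Tree built from: [19, 28, 15, 23, 35, 9, 44, 12, 16, 26]
Tree (level-order array): [19, 15, 28, 9, 16, 23, 35, None, 12, None, None, None, 26, None, 44]
Rule: A leaf has 0 children.
Per-node child counts:
  node 19: 2 child(ren)
  node 15: 2 child(ren)
  node 9: 1 child(ren)
  node 12: 0 child(ren)
  node 16: 0 child(ren)
  node 28: 2 child(ren)
  node 23: 1 child(ren)
  node 26: 0 child(ren)
  node 35: 1 child(ren)
  node 44: 0 child(ren)
Matching nodes: [12, 16, 26, 44]
Count of leaf nodes: 4


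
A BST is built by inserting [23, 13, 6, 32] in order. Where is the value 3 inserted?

Starting tree (level order): [23, 13, 32, 6]
Insertion path: 23 -> 13 -> 6
Result: insert 3 as left child of 6
Final tree (level order): [23, 13, 32, 6, None, None, None, 3]


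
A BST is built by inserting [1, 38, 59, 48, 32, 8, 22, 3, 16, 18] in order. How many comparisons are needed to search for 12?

Search path for 12: 1 -> 38 -> 32 -> 8 -> 22 -> 16
Found: False
Comparisons: 6


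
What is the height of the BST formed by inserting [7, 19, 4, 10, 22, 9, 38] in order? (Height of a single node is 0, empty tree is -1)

Insertion order: [7, 19, 4, 10, 22, 9, 38]
Tree (level-order array): [7, 4, 19, None, None, 10, 22, 9, None, None, 38]
Compute height bottom-up (empty subtree = -1):
  height(4) = 1 + max(-1, -1) = 0
  height(9) = 1 + max(-1, -1) = 0
  height(10) = 1 + max(0, -1) = 1
  height(38) = 1 + max(-1, -1) = 0
  height(22) = 1 + max(-1, 0) = 1
  height(19) = 1 + max(1, 1) = 2
  height(7) = 1 + max(0, 2) = 3
Height = 3


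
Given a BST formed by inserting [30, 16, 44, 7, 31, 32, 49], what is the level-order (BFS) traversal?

Tree insertion order: [30, 16, 44, 7, 31, 32, 49]
Tree (level-order array): [30, 16, 44, 7, None, 31, 49, None, None, None, 32]
BFS from the root, enqueuing left then right child of each popped node:
  queue [30] -> pop 30, enqueue [16, 44], visited so far: [30]
  queue [16, 44] -> pop 16, enqueue [7], visited so far: [30, 16]
  queue [44, 7] -> pop 44, enqueue [31, 49], visited so far: [30, 16, 44]
  queue [7, 31, 49] -> pop 7, enqueue [none], visited so far: [30, 16, 44, 7]
  queue [31, 49] -> pop 31, enqueue [32], visited so far: [30, 16, 44, 7, 31]
  queue [49, 32] -> pop 49, enqueue [none], visited so far: [30, 16, 44, 7, 31, 49]
  queue [32] -> pop 32, enqueue [none], visited so far: [30, 16, 44, 7, 31, 49, 32]
Result: [30, 16, 44, 7, 31, 49, 32]


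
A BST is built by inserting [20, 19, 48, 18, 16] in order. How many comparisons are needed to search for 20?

Search path for 20: 20
Found: True
Comparisons: 1


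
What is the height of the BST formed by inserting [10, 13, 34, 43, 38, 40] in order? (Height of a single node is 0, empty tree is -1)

Insertion order: [10, 13, 34, 43, 38, 40]
Tree (level-order array): [10, None, 13, None, 34, None, 43, 38, None, None, 40]
Compute height bottom-up (empty subtree = -1):
  height(40) = 1 + max(-1, -1) = 0
  height(38) = 1 + max(-1, 0) = 1
  height(43) = 1 + max(1, -1) = 2
  height(34) = 1 + max(-1, 2) = 3
  height(13) = 1 + max(-1, 3) = 4
  height(10) = 1 + max(-1, 4) = 5
Height = 5


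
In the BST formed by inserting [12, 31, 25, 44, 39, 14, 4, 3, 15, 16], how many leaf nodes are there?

Tree built from: [12, 31, 25, 44, 39, 14, 4, 3, 15, 16]
Tree (level-order array): [12, 4, 31, 3, None, 25, 44, None, None, 14, None, 39, None, None, 15, None, None, None, 16]
Rule: A leaf has 0 children.
Per-node child counts:
  node 12: 2 child(ren)
  node 4: 1 child(ren)
  node 3: 0 child(ren)
  node 31: 2 child(ren)
  node 25: 1 child(ren)
  node 14: 1 child(ren)
  node 15: 1 child(ren)
  node 16: 0 child(ren)
  node 44: 1 child(ren)
  node 39: 0 child(ren)
Matching nodes: [3, 16, 39]
Count of leaf nodes: 3


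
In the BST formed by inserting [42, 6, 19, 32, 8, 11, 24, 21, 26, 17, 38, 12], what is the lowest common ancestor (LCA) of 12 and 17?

Tree insertion order: [42, 6, 19, 32, 8, 11, 24, 21, 26, 17, 38, 12]
Tree (level-order array): [42, 6, None, None, 19, 8, 32, None, 11, 24, 38, None, 17, 21, 26, None, None, 12]
In a BST, the LCA of p=12, q=17 is the first node v on the
root-to-leaf path with p <= v <= q (go left if both < v, right if both > v).
Walk from root:
  at 42: both 12 and 17 < 42, go left
  at 6: both 12 and 17 > 6, go right
  at 19: both 12 and 17 < 19, go left
  at 8: both 12 and 17 > 8, go right
  at 11: both 12 and 17 > 11, go right
  at 17: 12 <= 17 <= 17, this is the LCA
LCA = 17


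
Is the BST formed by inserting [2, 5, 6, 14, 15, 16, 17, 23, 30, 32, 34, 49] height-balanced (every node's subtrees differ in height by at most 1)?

Tree (level-order array): [2, None, 5, None, 6, None, 14, None, 15, None, 16, None, 17, None, 23, None, 30, None, 32, None, 34, None, 49]
Definition: a tree is height-balanced if, at every node, |h(left) - h(right)| <= 1 (empty subtree has height -1).
Bottom-up per-node check:
  node 49: h_left=-1, h_right=-1, diff=0 [OK], height=0
  node 34: h_left=-1, h_right=0, diff=1 [OK], height=1
  node 32: h_left=-1, h_right=1, diff=2 [FAIL (|-1-1|=2 > 1)], height=2
  node 30: h_left=-1, h_right=2, diff=3 [FAIL (|-1-2|=3 > 1)], height=3
  node 23: h_left=-1, h_right=3, diff=4 [FAIL (|-1-3|=4 > 1)], height=4
  node 17: h_left=-1, h_right=4, diff=5 [FAIL (|-1-4|=5 > 1)], height=5
  node 16: h_left=-1, h_right=5, diff=6 [FAIL (|-1-5|=6 > 1)], height=6
  node 15: h_left=-1, h_right=6, diff=7 [FAIL (|-1-6|=7 > 1)], height=7
  node 14: h_left=-1, h_right=7, diff=8 [FAIL (|-1-7|=8 > 1)], height=8
  node 6: h_left=-1, h_right=8, diff=9 [FAIL (|-1-8|=9 > 1)], height=9
  node 5: h_left=-1, h_right=9, diff=10 [FAIL (|-1-9|=10 > 1)], height=10
  node 2: h_left=-1, h_right=10, diff=11 [FAIL (|-1-10|=11 > 1)], height=11
Node 32 violates the condition: |-1 - 1| = 2 > 1.
Result: Not balanced


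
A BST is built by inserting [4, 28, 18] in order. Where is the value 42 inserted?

Starting tree (level order): [4, None, 28, 18]
Insertion path: 4 -> 28
Result: insert 42 as right child of 28
Final tree (level order): [4, None, 28, 18, 42]


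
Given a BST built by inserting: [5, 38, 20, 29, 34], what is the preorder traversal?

Tree insertion order: [5, 38, 20, 29, 34]
Tree (level-order array): [5, None, 38, 20, None, None, 29, None, 34]
Preorder traversal: [5, 38, 20, 29, 34]


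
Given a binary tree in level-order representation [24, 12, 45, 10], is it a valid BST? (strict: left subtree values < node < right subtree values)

Level-order array: [24, 12, 45, 10]
Validate using subtree bounds (lo, hi): at each node, require lo < value < hi,
then recurse left with hi=value and right with lo=value.
Preorder trace (stopping at first violation):
  at node 24 with bounds (-inf, +inf): OK
  at node 12 with bounds (-inf, 24): OK
  at node 10 with bounds (-inf, 12): OK
  at node 45 with bounds (24, +inf): OK
No violation found at any node.
Result: Valid BST


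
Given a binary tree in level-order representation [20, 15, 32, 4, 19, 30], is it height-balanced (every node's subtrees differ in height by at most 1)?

Tree (level-order array): [20, 15, 32, 4, 19, 30]
Definition: a tree is height-balanced if, at every node, |h(left) - h(right)| <= 1 (empty subtree has height -1).
Bottom-up per-node check:
  node 4: h_left=-1, h_right=-1, diff=0 [OK], height=0
  node 19: h_left=-1, h_right=-1, diff=0 [OK], height=0
  node 15: h_left=0, h_right=0, diff=0 [OK], height=1
  node 30: h_left=-1, h_right=-1, diff=0 [OK], height=0
  node 32: h_left=0, h_right=-1, diff=1 [OK], height=1
  node 20: h_left=1, h_right=1, diff=0 [OK], height=2
All nodes satisfy the balance condition.
Result: Balanced


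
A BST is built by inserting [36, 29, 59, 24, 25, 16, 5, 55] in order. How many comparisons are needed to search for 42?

Search path for 42: 36 -> 59 -> 55
Found: False
Comparisons: 3


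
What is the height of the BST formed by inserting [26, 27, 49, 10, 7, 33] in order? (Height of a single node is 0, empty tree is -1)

Insertion order: [26, 27, 49, 10, 7, 33]
Tree (level-order array): [26, 10, 27, 7, None, None, 49, None, None, 33]
Compute height bottom-up (empty subtree = -1):
  height(7) = 1 + max(-1, -1) = 0
  height(10) = 1 + max(0, -1) = 1
  height(33) = 1 + max(-1, -1) = 0
  height(49) = 1 + max(0, -1) = 1
  height(27) = 1 + max(-1, 1) = 2
  height(26) = 1 + max(1, 2) = 3
Height = 3


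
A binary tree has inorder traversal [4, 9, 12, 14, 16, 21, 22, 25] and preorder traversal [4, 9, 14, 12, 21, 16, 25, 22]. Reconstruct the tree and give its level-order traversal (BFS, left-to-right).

Inorder:  [4, 9, 12, 14, 16, 21, 22, 25]
Preorder: [4, 9, 14, 12, 21, 16, 25, 22]
Algorithm: preorder visits root first, so consume preorder in order;
for each root, split the current inorder slice at that value into
left-subtree inorder and right-subtree inorder, then recurse.
Recursive splits:
  root=4; inorder splits into left=[], right=[9, 12, 14, 16, 21, 22, 25]
  root=9; inorder splits into left=[], right=[12, 14, 16, 21, 22, 25]
  root=14; inorder splits into left=[12], right=[16, 21, 22, 25]
  root=12; inorder splits into left=[], right=[]
  root=21; inorder splits into left=[16], right=[22, 25]
  root=16; inorder splits into left=[], right=[]
  root=25; inorder splits into left=[22], right=[]
  root=22; inorder splits into left=[], right=[]
Reconstructed level-order: [4, 9, 14, 12, 21, 16, 25, 22]


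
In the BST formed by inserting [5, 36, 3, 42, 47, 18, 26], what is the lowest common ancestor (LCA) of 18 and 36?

Tree insertion order: [5, 36, 3, 42, 47, 18, 26]
Tree (level-order array): [5, 3, 36, None, None, 18, 42, None, 26, None, 47]
In a BST, the LCA of p=18, q=36 is the first node v on the
root-to-leaf path with p <= v <= q (go left if both < v, right if both > v).
Walk from root:
  at 5: both 18 and 36 > 5, go right
  at 36: 18 <= 36 <= 36, this is the LCA
LCA = 36


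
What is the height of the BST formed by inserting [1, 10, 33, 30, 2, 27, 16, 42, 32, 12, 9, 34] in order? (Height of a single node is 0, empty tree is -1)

Insertion order: [1, 10, 33, 30, 2, 27, 16, 42, 32, 12, 9, 34]
Tree (level-order array): [1, None, 10, 2, 33, None, 9, 30, 42, None, None, 27, 32, 34, None, 16, None, None, None, None, None, 12]
Compute height bottom-up (empty subtree = -1):
  height(9) = 1 + max(-1, -1) = 0
  height(2) = 1 + max(-1, 0) = 1
  height(12) = 1 + max(-1, -1) = 0
  height(16) = 1 + max(0, -1) = 1
  height(27) = 1 + max(1, -1) = 2
  height(32) = 1 + max(-1, -1) = 0
  height(30) = 1 + max(2, 0) = 3
  height(34) = 1 + max(-1, -1) = 0
  height(42) = 1 + max(0, -1) = 1
  height(33) = 1 + max(3, 1) = 4
  height(10) = 1 + max(1, 4) = 5
  height(1) = 1 + max(-1, 5) = 6
Height = 6


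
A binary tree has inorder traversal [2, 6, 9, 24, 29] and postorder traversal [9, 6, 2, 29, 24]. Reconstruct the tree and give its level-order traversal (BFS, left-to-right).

Inorder:   [2, 6, 9, 24, 29]
Postorder: [9, 6, 2, 29, 24]
Algorithm: postorder visits root last, so walk postorder right-to-left;
each value is the root of the current inorder slice — split it at that
value, recurse on the right subtree first, then the left.
Recursive splits:
  root=24; inorder splits into left=[2, 6, 9], right=[29]
  root=29; inorder splits into left=[], right=[]
  root=2; inorder splits into left=[], right=[6, 9]
  root=6; inorder splits into left=[], right=[9]
  root=9; inorder splits into left=[], right=[]
Reconstructed level-order: [24, 2, 29, 6, 9]


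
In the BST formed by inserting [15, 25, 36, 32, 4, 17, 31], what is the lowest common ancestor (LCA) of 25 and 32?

Tree insertion order: [15, 25, 36, 32, 4, 17, 31]
Tree (level-order array): [15, 4, 25, None, None, 17, 36, None, None, 32, None, 31]
In a BST, the LCA of p=25, q=32 is the first node v on the
root-to-leaf path with p <= v <= q (go left if both < v, right if both > v).
Walk from root:
  at 15: both 25 and 32 > 15, go right
  at 25: 25 <= 25 <= 32, this is the LCA
LCA = 25


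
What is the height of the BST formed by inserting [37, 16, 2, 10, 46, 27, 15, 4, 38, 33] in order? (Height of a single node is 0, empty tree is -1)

Insertion order: [37, 16, 2, 10, 46, 27, 15, 4, 38, 33]
Tree (level-order array): [37, 16, 46, 2, 27, 38, None, None, 10, None, 33, None, None, 4, 15]
Compute height bottom-up (empty subtree = -1):
  height(4) = 1 + max(-1, -1) = 0
  height(15) = 1 + max(-1, -1) = 0
  height(10) = 1 + max(0, 0) = 1
  height(2) = 1 + max(-1, 1) = 2
  height(33) = 1 + max(-1, -1) = 0
  height(27) = 1 + max(-1, 0) = 1
  height(16) = 1 + max(2, 1) = 3
  height(38) = 1 + max(-1, -1) = 0
  height(46) = 1 + max(0, -1) = 1
  height(37) = 1 + max(3, 1) = 4
Height = 4


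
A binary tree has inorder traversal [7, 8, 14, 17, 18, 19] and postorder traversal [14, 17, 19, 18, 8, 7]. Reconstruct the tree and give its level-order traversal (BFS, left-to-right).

Inorder:   [7, 8, 14, 17, 18, 19]
Postorder: [14, 17, 19, 18, 8, 7]
Algorithm: postorder visits root last, so walk postorder right-to-left;
each value is the root of the current inorder slice — split it at that
value, recurse on the right subtree first, then the left.
Recursive splits:
  root=7; inorder splits into left=[], right=[8, 14, 17, 18, 19]
  root=8; inorder splits into left=[], right=[14, 17, 18, 19]
  root=18; inorder splits into left=[14, 17], right=[19]
  root=19; inorder splits into left=[], right=[]
  root=17; inorder splits into left=[14], right=[]
  root=14; inorder splits into left=[], right=[]
Reconstructed level-order: [7, 8, 18, 17, 19, 14]


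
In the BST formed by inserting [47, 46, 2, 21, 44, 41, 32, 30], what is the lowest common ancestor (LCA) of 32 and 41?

Tree insertion order: [47, 46, 2, 21, 44, 41, 32, 30]
Tree (level-order array): [47, 46, None, 2, None, None, 21, None, 44, 41, None, 32, None, 30]
In a BST, the LCA of p=32, q=41 is the first node v on the
root-to-leaf path with p <= v <= q (go left if both < v, right if both > v).
Walk from root:
  at 47: both 32 and 41 < 47, go left
  at 46: both 32 and 41 < 46, go left
  at 2: both 32 and 41 > 2, go right
  at 21: both 32 and 41 > 21, go right
  at 44: both 32 and 41 < 44, go left
  at 41: 32 <= 41 <= 41, this is the LCA
LCA = 41


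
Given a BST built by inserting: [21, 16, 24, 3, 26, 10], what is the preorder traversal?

Tree insertion order: [21, 16, 24, 3, 26, 10]
Tree (level-order array): [21, 16, 24, 3, None, None, 26, None, 10]
Preorder traversal: [21, 16, 3, 10, 24, 26]


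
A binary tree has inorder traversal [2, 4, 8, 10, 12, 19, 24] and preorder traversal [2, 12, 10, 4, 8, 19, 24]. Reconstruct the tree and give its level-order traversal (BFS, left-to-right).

Inorder:  [2, 4, 8, 10, 12, 19, 24]
Preorder: [2, 12, 10, 4, 8, 19, 24]
Algorithm: preorder visits root first, so consume preorder in order;
for each root, split the current inorder slice at that value into
left-subtree inorder and right-subtree inorder, then recurse.
Recursive splits:
  root=2; inorder splits into left=[], right=[4, 8, 10, 12, 19, 24]
  root=12; inorder splits into left=[4, 8, 10], right=[19, 24]
  root=10; inorder splits into left=[4, 8], right=[]
  root=4; inorder splits into left=[], right=[8]
  root=8; inorder splits into left=[], right=[]
  root=19; inorder splits into left=[], right=[24]
  root=24; inorder splits into left=[], right=[]
Reconstructed level-order: [2, 12, 10, 19, 4, 24, 8]
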